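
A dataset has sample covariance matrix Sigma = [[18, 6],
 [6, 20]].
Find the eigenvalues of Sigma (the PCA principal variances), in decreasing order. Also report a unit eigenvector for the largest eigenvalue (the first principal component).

Step 1 — characteristic polynomial of 2×2 Sigma:
  det(Sigma - λI) = λ² - trace · λ + det = 0.
  trace = 18 + 20 = 38, det = 18·20 - (6)² = 324.
Step 2 — discriminant:
  Δ = trace² - 4·det = 1444 - 1296 = 148.
Step 3 — eigenvalues:
  λ = (trace ± √Δ)/2 = (38 ± 12.1655)/2,
  λ_1 = 25.0828,  λ_2 = 12.9172.

Step 4 — unit eigenvector for λ_1: solve (Sigma - λ_1 I)v = 0. First row:
  (18 - 25.0828)·v_x + (6)·v_y = 0, i.e. (-7.0828)·v_x + (6)·v_y = 0,
  so v ∝ (b, λ_1 - a) = (6, 7.0828) = u.
  ||u|| = √((6)² + (7.0828)²) = √(86.1655) ≈ 9.2825,
  v_1 = u/||u|| ≈ (0.6464, 0.763) (||v_1|| = 1).

λ_1 = 25.0828,  λ_2 = 12.9172;  v_1 ≈ (0.6464, 0.763)


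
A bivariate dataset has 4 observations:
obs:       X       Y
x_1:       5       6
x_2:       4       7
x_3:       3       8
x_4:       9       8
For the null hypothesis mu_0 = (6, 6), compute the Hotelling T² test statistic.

Step 1 — sample mean vector:
  mean(X) = (5 + 4 + 3 + 9) / 4 = 21/4 = 5.25
  mean(Y) = (6 + 7 + 8 + 8) / 4 = 29/4 = 7.25
  x̄ = (5.25, 7.25),  deviation x̄ - mu_0 = (5.25, 7.25) - (6, 6) = (-0.75, 1.25).

Step 2 — sample covariance matrix, S[i,j] = (1/(n-1)) · Σ_k (x_{k,i} - mean_i) · (x_{k,j} - mean_j), divisor n-1 = 3:
  S[X,X] = ((-0.25)·(-0.25) + (-1.25)·(-1.25) + (-2.25)·(-2.25) + (3.75)·(3.75)) / 3 = 20.75/3 = 6.9167
  S[X,Y] = ((-0.25)·(-1.25) + (-1.25)·(-0.25) + (-2.25)·(0.75) + (3.75)·(0.75)) / 3 = 1.75/3 = 0.5833
  S[Y,Y] = ((-1.25)·(-1.25) + (-0.25)·(-0.25) + (0.75)·(0.75) + (0.75)·(0.75)) / 3 = 2.75/3 = 0.9167
  S = [[6.9167, 0.5833],
 [0.5833, 0.9167]].

Step 3 — invert S. det(S) = 6.9167·0.9167 - (0.5833)² = 6.
  S^{-1} = (1/det) · [[d, -b], [-b, a]] = [[0.1528, -0.0972],
 [-0.0972, 1.1528]].

Step 4 — quadratic form (x̄ - mu_0)^T · S^{-1} · (x̄ - mu_0):
  S^{-1} · (x̄ - mu_0) = (-0.2361, 1.5139),
  (x̄ - mu_0)^T · [...] = (-0.75)·(-0.2361) + (1.25)·(1.5139) = 2.0694.

Step 5 — scale by n: T² = 4 · 2.0694 = 8.2778.

T² ≈ 8.2778


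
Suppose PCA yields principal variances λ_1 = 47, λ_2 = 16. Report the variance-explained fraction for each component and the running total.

Step 1 — total variance = trace(Sigma) = Σ λ_i = 47 + 16 = 63.

Step 2 — fraction explained by component i = λ_i / Σ λ:
  PC1: 47/63 = 0.746
  PC2: 16/63 = 0.254

Step 3 — cumulative fraction after k components = (λ_1 + ... + λ_k) / Σ λ:
  k = 1: 47/63 = 0.746
  k = 2: (47 + 16)/63 = 63/63 = 1

Summary (fraction, with percent):

explained: PC1 0.746 (74.6%), PC2 0.254 (25.4%);  cumulative: 0.746, 1


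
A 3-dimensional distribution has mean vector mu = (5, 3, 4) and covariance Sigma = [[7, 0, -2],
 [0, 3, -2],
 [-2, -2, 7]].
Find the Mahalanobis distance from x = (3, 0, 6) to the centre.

Step 1 — centre the observation: (x - mu) = (-2, -3, 2).

Step 2 — invert Sigma (cofactor / det for 3×3, or solve directly):
  Sigma^{-1} = [[0.1589, 0.0374, 0.0561],
 [0.0374, 0.4206, 0.1308],
 [0.0561, 0.1308, 0.1963]].

Step 3 — form the quadratic (x - mu)^T · Sigma^{-1} · (x - mu):
  Sigma^{-1} · (x - mu) = (-0.3178, -1.0748, -0.1121).
  (x - mu)^T · [Sigma^{-1} · (x - mu)] = (-2)·(-0.3178) + (-3)·(-1.0748) + (2)·(-0.1121) = 3.6355.

Step 4 — take square root: d = √(3.6355) ≈ 1.9067.

d(x, mu) = √(3.6355) ≈ 1.9067


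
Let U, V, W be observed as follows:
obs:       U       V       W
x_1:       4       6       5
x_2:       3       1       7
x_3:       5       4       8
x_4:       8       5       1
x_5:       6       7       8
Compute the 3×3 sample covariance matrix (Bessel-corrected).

Step 1 — column means:
  mean(U) = (4 + 3 + 5 + 8 + 6) / 5 = 26/5 = 5.2
  mean(V) = (6 + 1 + 4 + 5 + 7) / 5 = 23/5 = 4.6
  mean(W) = (5 + 7 + 8 + 1 + 8) / 5 = 29/5 = 5.8

Step 2 — sample covariance S[i,j] = (1/(n-1)) · Σ_k (x_{k,i} - mean_i) · (x_{k,j} - mean_j), with n-1 = 4.
  S[U,U] = ((-1.2)·(-1.2) + (-2.2)·(-2.2) + (-0.2)·(-0.2) + (2.8)·(2.8) + (0.8)·(0.8)) / 4 = 14.8/4 = 3.7
  S[U,V] = ((-1.2)·(1.4) + (-2.2)·(-3.6) + (-0.2)·(-0.6) + (2.8)·(0.4) + (0.8)·(2.4)) / 4 = 9.4/4 = 2.35
  S[U,W] = ((-1.2)·(-0.8) + (-2.2)·(1.2) + (-0.2)·(2.2) + (2.8)·(-4.8) + (0.8)·(2.2)) / 4 = -13.8/4 = -3.45
  S[V,V] = ((1.4)·(1.4) + (-3.6)·(-3.6) + (-0.6)·(-0.6) + (0.4)·(0.4) + (2.4)·(2.4)) / 4 = 21.2/4 = 5.3
  S[V,W] = ((1.4)·(-0.8) + (-3.6)·(1.2) + (-0.6)·(2.2) + (0.4)·(-4.8) + (2.4)·(2.2)) / 4 = -3.4/4 = -0.85
  S[W,W] = ((-0.8)·(-0.8) + (1.2)·(1.2) + (2.2)·(2.2) + (-4.8)·(-4.8) + (2.2)·(2.2)) / 4 = 34.8/4 = 8.7

S is symmetric (S[j,i] = S[i,j]). Assembling:

S = [[3.7, 2.35, -3.45],
 [2.35, 5.3, -0.85],
 [-3.45, -0.85, 8.7]]


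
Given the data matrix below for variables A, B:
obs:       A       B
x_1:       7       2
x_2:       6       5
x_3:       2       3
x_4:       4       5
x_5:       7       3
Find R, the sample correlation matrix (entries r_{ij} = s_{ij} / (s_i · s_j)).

Step 1 — column means:
  mean(A) = (7 + 6 + 2 + 4 + 7) / 5 = 26/5 = 5.2
  mean(B) = (2 + 5 + 3 + 5 + 3) / 5 = 18/5 = 3.6

Step 2 — sample variances and covariances s[i,j] = (1/(n-1)) · Σ_k (x_{k,i} - mean_i) · (x_{k,j} - mean_j), with n-1 = 4:
  s[A,A] = ((1.8)·(1.8) + (0.8)·(0.8) + (-3.2)·(-3.2) + (-1.2)·(-1.2) + (1.8)·(1.8)) / 4 = 18.8/4 = 4.7
  s[A,B] = ((1.8)·(-1.6) + (0.8)·(1.4) + (-3.2)·(-0.6) + (-1.2)·(1.4) + (1.8)·(-0.6)) / 4 = -2.6/4 = -0.65
  s[B,B] = ((-1.6)·(-1.6) + (1.4)·(1.4) + (-0.6)·(-0.6) + (1.4)·(1.4) + (-0.6)·(-0.6)) / 4 = 7.2/4 = 1.8
  Sample standard deviations s_i = √(s[i,i]):
  s(A) = √(4.7) = 2.1679
  s(B) = √(1.8) = 1.3416

Step 3 — r_{ij} = s_{ij} / (s_i · s_j):
  r[A,A] = 1 (diagonal).
  r[A,B] = -0.65 / (2.1679 · 1.3416) = -0.65 / 2.9086 = -0.2235
  r[B,B] = 1 (diagonal).

R is symmetric with unit diagonal. Assembling:

R = [[1, -0.2235],
 [-0.2235, 1]]


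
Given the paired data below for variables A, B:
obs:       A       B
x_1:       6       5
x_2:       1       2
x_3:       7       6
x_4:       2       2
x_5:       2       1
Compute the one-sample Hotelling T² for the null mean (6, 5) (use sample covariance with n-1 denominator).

Step 1 — sample mean vector:
  mean(A) = (6 + 1 + 7 + 2 + 2) / 5 = 18/5 = 3.6
  mean(B) = (5 + 2 + 6 + 2 + 1) / 5 = 16/5 = 3.2
  x̄ = (3.6, 3.2),  deviation x̄ - mu_0 = (3.6, 3.2) - (6, 5) = (-2.4, -1.8).

Step 2 — sample covariance matrix, S[i,j] = (1/(n-1)) · Σ_k (x_{k,i} - mean_i) · (x_{k,j} - mean_j), divisor n-1 = 4:
  S[A,A] = ((2.4)·(2.4) + (-2.6)·(-2.6) + (3.4)·(3.4) + (-1.6)·(-1.6) + (-1.6)·(-1.6)) / 4 = 29.2/4 = 7.3
  S[A,B] = ((2.4)·(1.8) + (-2.6)·(-1.2) + (3.4)·(2.8) + (-1.6)·(-1.2) + (-1.6)·(-2.2)) / 4 = 22.4/4 = 5.6
  S[B,B] = ((1.8)·(1.8) + (-1.2)·(-1.2) + (2.8)·(2.8) + (-1.2)·(-1.2) + (-2.2)·(-2.2)) / 4 = 18.8/4 = 4.7
  S = [[7.3, 5.6],
 [5.6, 4.7]].

Step 3 — invert S. det(S) = 7.3·4.7 - (5.6)² = 2.95.
  S^{-1} = (1/det) · [[d, -b], [-b, a]] = [[1.5932, -1.8983],
 [-1.8983, 2.4746]].

Step 4 — quadratic form (x̄ - mu_0)^T · S^{-1} · (x̄ - mu_0):
  S^{-1} · (x̄ - mu_0) = (-0.4068, 0.1017),
  (x̄ - mu_0)^T · [...] = (-2.4)·(-0.4068) + (-1.8)·(0.1017) = 0.7932.

Step 5 — scale by n: T² = 5 · 0.7932 = 3.9661.

T² ≈ 3.9661


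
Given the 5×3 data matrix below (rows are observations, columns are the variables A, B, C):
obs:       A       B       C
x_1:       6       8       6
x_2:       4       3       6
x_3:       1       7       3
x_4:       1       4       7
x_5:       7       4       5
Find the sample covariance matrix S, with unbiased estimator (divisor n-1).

Step 1 — column means:
  mean(A) = (6 + 4 + 1 + 1 + 7) / 5 = 19/5 = 3.8
  mean(B) = (8 + 3 + 7 + 4 + 4) / 5 = 26/5 = 5.2
  mean(C) = (6 + 6 + 3 + 7 + 5) / 5 = 27/5 = 5.4

Step 2 — sample covariance S[i,j] = (1/(n-1)) · Σ_k (x_{k,i} - mean_i) · (x_{k,j} - mean_j), with n-1 = 4.
  S[A,A] = ((2.2)·(2.2) + (0.2)·(0.2) + (-2.8)·(-2.8) + (-2.8)·(-2.8) + (3.2)·(3.2)) / 4 = 30.8/4 = 7.7
  S[A,B] = ((2.2)·(2.8) + (0.2)·(-2.2) + (-2.8)·(1.8) + (-2.8)·(-1.2) + (3.2)·(-1.2)) / 4 = 0.2/4 = 0.05
  S[A,C] = ((2.2)·(0.6) + (0.2)·(0.6) + (-2.8)·(-2.4) + (-2.8)·(1.6) + (3.2)·(-0.4)) / 4 = 2.4/4 = 0.6
  S[B,B] = ((2.8)·(2.8) + (-2.2)·(-2.2) + (1.8)·(1.8) + (-1.2)·(-1.2) + (-1.2)·(-1.2)) / 4 = 18.8/4 = 4.7
  S[B,C] = ((2.8)·(0.6) + (-2.2)·(0.6) + (1.8)·(-2.4) + (-1.2)·(1.6) + (-1.2)·(-0.4)) / 4 = -5.4/4 = -1.35
  S[C,C] = ((0.6)·(0.6) + (0.6)·(0.6) + (-2.4)·(-2.4) + (1.6)·(1.6) + (-0.4)·(-0.4)) / 4 = 9.2/4 = 2.3

S is symmetric (S[j,i] = S[i,j]). Assembling:

S = [[7.7, 0.05, 0.6],
 [0.05, 4.7, -1.35],
 [0.6, -1.35, 2.3]]


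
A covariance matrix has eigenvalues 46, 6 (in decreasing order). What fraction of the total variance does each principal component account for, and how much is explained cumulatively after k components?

Step 1 — total variance = trace(Sigma) = Σ λ_i = 46 + 6 = 52.

Step 2 — fraction explained by component i = λ_i / Σ λ:
  PC1: 46/52 = 0.8846
  PC2: 6/52 = 0.1154

Step 3 — cumulative fraction after k components = (λ_1 + ... + λ_k) / Σ λ:
  k = 1: 46/52 = 0.8846
  k = 2: (46 + 6)/52 = 52/52 = 1

Summary (fraction, with percent):

explained: PC1 0.8846 (88.46%), PC2 0.1154 (11.54%);  cumulative: 0.8846, 1


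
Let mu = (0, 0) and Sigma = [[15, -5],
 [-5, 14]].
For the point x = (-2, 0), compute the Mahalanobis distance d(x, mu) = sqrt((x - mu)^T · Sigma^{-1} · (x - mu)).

Step 1 — centre the observation: (x - mu) = (-2, 0).

Step 2 — invert Sigma. det(Sigma) = 15·14 - (-5)² = 185.
  Sigma^{-1} = (1/det) · [[d, -b], [-b, a]] = [[0.0757, 0.027],
 [0.027, 0.0811]].

Step 3 — form the quadratic (x - mu)^T · Sigma^{-1} · (x - mu):
  Sigma^{-1} · (x - mu) = (-0.1514, -0.0541).
  (x - mu)^T · [Sigma^{-1} · (x - mu)] = (-2)·(-0.1514) + (0)·(-0.0541) = 0.3027.

Step 4 — take square root: d = √(0.3027) ≈ 0.5502.

d(x, mu) = √(0.3027) ≈ 0.5502


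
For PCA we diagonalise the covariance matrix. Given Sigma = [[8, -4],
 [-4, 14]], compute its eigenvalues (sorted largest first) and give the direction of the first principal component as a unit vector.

Step 1 — characteristic polynomial of 2×2 Sigma:
  det(Sigma - λI) = λ² - trace · λ + det = 0.
  trace = 8 + 14 = 22, det = 8·14 - (-4)² = 96.
Step 2 — discriminant:
  Δ = trace² - 4·det = 484 - 384 = 100.
Step 3 — eigenvalues:
  λ = (trace ± √Δ)/2 = (22 ± 10)/2,
  λ_1 = 16,  λ_2 = 6.

Step 4 — unit eigenvector for λ_1: solve (Sigma - λ_1 I)v = 0. First row:
  (8 - 16)·v_x + (-4)·v_y = 0, i.e. (-8)·v_x + (-4)·v_y = 0,
  so v ∝ (b, λ_1 - a) = (-4, 8); multiply by -1 so the first entry is positive: u = (4, -8).
  ||u|| = √((4)² + (-8)²) = √(80) ≈ 8.9443,
  v_1 = u/||u|| ≈ (0.4472, -0.8944) (||v_1|| = 1).

λ_1 = 16,  λ_2 = 6;  v_1 ≈ (0.4472, -0.8944)


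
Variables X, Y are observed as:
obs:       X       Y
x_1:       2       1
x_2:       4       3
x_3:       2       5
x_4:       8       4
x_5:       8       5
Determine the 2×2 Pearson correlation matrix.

Step 1 — column means:
  mean(X) = (2 + 4 + 2 + 8 + 8) / 5 = 24/5 = 4.8
  mean(Y) = (1 + 3 + 5 + 4 + 5) / 5 = 18/5 = 3.6

Step 2 — sample variances and covariances s[i,j] = (1/(n-1)) · Σ_k (x_{k,i} - mean_i) · (x_{k,j} - mean_j), with n-1 = 4:
  s[X,X] = ((-2.8)·(-2.8) + (-0.8)·(-0.8) + (-2.8)·(-2.8) + (3.2)·(3.2) + (3.2)·(3.2)) / 4 = 36.8/4 = 9.2
  s[X,Y] = ((-2.8)·(-2.6) + (-0.8)·(-0.6) + (-2.8)·(1.4) + (3.2)·(0.4) + (3.2)·(1.4)) / 4 = 9.6/4 = 2.4
  s[Y,Y] = ((-2.6)·(-2.6) + (-0.6)·(-0.6) + (1.4)·(1.4) + (0.4)·(0.4) + (1.4)·(1.4)) / 4 = 11.2/4 = 2.8
  Sample standard deviations s_i = √(s[i,i]):
  s(X) = √(9.2) = 3.0332
  s(Y) = √(2.8) = 1.6733

Step 3 — r_{ij} = s_{ij} / (s_i · s_j):
  r[X,X] = 1 (diagonal).
  r[X,Y] = 2.4 / (3.0332 · 1.6733) = 2.4 / 5.0754 = 0.4729
  r[Y,Y] = 1 (diagonal).

R is symmetric with unit diagonal. Assembling:

R = [[1, 0.4729],
 [0.4729, 1]]


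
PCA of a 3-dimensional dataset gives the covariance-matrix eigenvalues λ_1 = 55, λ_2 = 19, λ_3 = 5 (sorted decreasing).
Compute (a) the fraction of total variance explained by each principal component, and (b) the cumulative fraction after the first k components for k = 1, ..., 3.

Step 1 — total variance = trace(Sigma) = Σ λ_i = 55 + 19 + 5 = 79.

Step 2 — fraction explained by component i = λ_i / Σ λ:
  PC1: 55/79 = 0.6962
  PC2: 19/79 = 0.2405
  PC3: 5/79 = 0.0633

Step 3 — cumulative fraction after k components = (λ_1 + ... + λ_k) / Σ λ:
  k = 1: 55/79 = 0.6962
  k = 2: (55 + 19)/79 = 74/79 = 0.9367
  k = 3: (55 + 19 + 5)/79 = 79/79 = 1

Summary (fraction, with percent):

explained: PC1 0.6962 (69.62%), PC2 0.2405 (24.05%), PC3 0.0633 (6.33%);  cumulative: 0.6962, 0.9367, 1


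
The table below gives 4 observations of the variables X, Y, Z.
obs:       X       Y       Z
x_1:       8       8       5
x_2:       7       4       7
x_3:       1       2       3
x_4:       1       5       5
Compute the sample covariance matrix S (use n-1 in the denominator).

Step 1 — column means:
  mean(X) = (8 + 7 + 1 + 1) / 4 = 17/4 = 4.25
  mean(Y) = (8 + 4 + 2 + 5) / 4 = 19/4 = 4.75
  mean(Z) = (5 + 7 + 3 + 5) / 4 = 20/4 = 5

Step 2 — sample covariance S[i,j] = (1/(n-1)) · Σ_k (x_{k,i} - mean_i) · (x_{k,j} - mean_j), with n-1 = 3.
  S[X,X] = ((3.75)·(3.75) + (2.75)·(2.75) + (-3.25)·(-3.25) + (-3.25)·(-3.25)) / 3 = 42.75/3 = 14.25
  S[X,Y] = ((3.75)·(3.25) + (2.75)·(-0.75) + (-3.25)·(-2.75) + (-3.25)·(0.25)) / 3 = 18.25/3 = 6.0833
  S[X,Z] = ((3.75)·(0) + (2.75)·(2) + (-3.25)·(-2) + (-3.25)·(0)) / 3 = 12/3 = 4
  S[Y,Y] = ((3.25)·(3.25) + (-0.75)·(-0.75) + (-2.75)·(-2.75) + (0.25)·(0.25)) / 3 = 18.75/3 = 6.25
  S[Y,Z] = ((3.25)·(0) + (-0.75)·(2) + (-2.75)·(-2) + (0.25)·(0)) / 3 = 4/3 = 1.3333
  S[Z,Z] = ((0)·(0) + (2)·(2) + (-2)·(-2) + (0)·(0)) / 3 = 8/3 = 2.6667

S is symmetric (S[j,i] = S[i,j]). Assembling:

S = [[14.25, 6.0833, 4],
 [6.0833, 6.25, 1.3333],
 [4, 1.3333, 2.6667]]


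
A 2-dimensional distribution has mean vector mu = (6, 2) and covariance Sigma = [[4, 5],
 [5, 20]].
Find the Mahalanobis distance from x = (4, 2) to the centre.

Step 1 — centre the observation: (x - mu) = (-2, 0).

Step 2 — invert Sigma. det(Sigma) = 4·20 - (5)² = 55.
  Sigma^{-1} = (1/det) · [[d, -b], [-b, a]] = [[0.3636, -0.0909],
 [-0.0909, 0.0727]].

Step 3 — form the quadratic (x - mu)^T · Sigma^{-1} · (x - mu):
  Sigma^{-1} · (x - mu) = (-0.7273, 0.1818).
  (x - mu)^T · [Sigma^{-1} · (x - mu)] = (-2)·(-0.7273) + (0)·(0.1818) = 1.4545.

Step 4 — take square root: d = √(1.4545) ≈ 1.206.

d(x, mu) = √(1.4545) ≈ 1.206


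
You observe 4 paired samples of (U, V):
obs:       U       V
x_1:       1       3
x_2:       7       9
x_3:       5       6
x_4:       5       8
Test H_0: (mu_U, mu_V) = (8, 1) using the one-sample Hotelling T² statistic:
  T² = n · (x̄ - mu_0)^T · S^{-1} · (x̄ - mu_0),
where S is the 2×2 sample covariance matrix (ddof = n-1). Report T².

Step 1 — sample mean vector:
  mean(U) = (1 + 7 + 5 + 5) / 4 = 18/4 = 4.5
  mean(V) = (3 + 9 + 6 + 8) / 4 = 26/4 = 6.5
  x̄ = (4.5, 6.5),  deviation x̄ - mu_0 = (4.5, 6.5) - (8, 1) = (-3.5, 5.5).

Step 2 — sample covariance matrix, S[i,j] = (1/(n-1)) · Σ_k (x_{k,i} - mean_i) · (x_{k,j} - mean_j), divisor n-1 = 3:
  S[U,U] = ((-3.5)·(-3.5) + (2.5)·(2.5) + (0.5)·(0.5) + (0.5)·(0.5)) / 3 = 19/3 = 6.3333
  S[U,V] = ((-3.5)·(-3.5) + (2.5)·(2.5) + (0.5)·(-0.5) + (0.5)·(1.5)) / 3 = 19/3 = 6.3333
  S[V,V] = ((-3.5)·(-3.5) + (2.5)·(2.5) + (-0.5)·(-0.5) + (1.5)·(1.5)) / 3 = 21/3 = 7
  S = [[6.3333, 6.3333],
 [6.3333, 7]].

Step 3 — invert S. det(S) = 6.3333·7 - (6.3333)² = 4.2222.
  S^{-1} = (1/det) · [[d, -b], [-b, a]] = [[1.6579, -1.5],
 [-1.5, 1.5]].

Step 4 — quadratic form (x̄ - mu_0)^T · S^{-1} · (x̄ - mu_0):
  S^{-1} · (x̄ - mu_0) = (-14.0526, 13.5),
  (x̄ - mu_0)^T · [...] = (-3.5)·(-14.0526) + (5.5)·(13.5) = 123.4342.

Step 5 — scale by n: T² = 4 · 123.4342 = 493.7368.

T² ≈ 493.7368


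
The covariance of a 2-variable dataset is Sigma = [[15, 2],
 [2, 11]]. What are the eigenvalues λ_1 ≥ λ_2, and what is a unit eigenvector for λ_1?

Step 1 — characteristic polynomial of 2×2 Sigma:
  det(Sigma - λI) = λ² - trace · λ + det = 0.
  trace = 15 + 11 = 26, det = 15·11 - (2)² = 161.
Step 2 — discriminant:
  Δ = trace² - 4·det = 676 - 644 = 32.
Step 3 — eigenvalues:
  λ = (trace ± √Δ)/2 = (26 ± 5.6569)/2,
  λ_1 = 15.8284,  λ_2 = 10.1716.

Step 4 — unit eigenvector for λ_1: solve (Sigma - λ_1 I)v = 0. First row:
  (15 - 15.8284)·v_x + (2)·v_y = 0, i.e. (-0.8284)·v_x + (2)·v_y = 0,
  so v ∝ (b, λ_1 - a) = (2, 0.8284) = u.
  ||u|| = √((2)² + (0.8284)²) = √(4.6863) ≈ 2.1648,
  v_1 = u/||u|| ≈ (0.9239, 0.3827) (||v_1|| = 1).

λ_1 = 15.8284,  λ_2 = 10.1716;  v_1 ≈ (0.9239, 0.3827)


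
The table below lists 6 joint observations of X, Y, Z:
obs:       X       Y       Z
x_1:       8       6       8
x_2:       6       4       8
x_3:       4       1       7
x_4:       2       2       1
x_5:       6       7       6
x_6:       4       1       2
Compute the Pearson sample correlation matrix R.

Step 1 — column means:
  mean(X) = (8 + 6 + 4 + 2 + 6 + 4) / 6 = 30/6 = 5
  mean(Y) = (6 + 4 + 1 + 2 + 7 + 1) / 6 = 21/6 = 3.5
  mean(Z) = (8 + 8 + 7 + 1 + 6 + 2) / 6 = 32/6 = 5.3333

Step 2 — sample variances and covariances s[i,j] = (1/(n-1)) · Σ_k (x_{k,i} - mean_i) · (x_{k,j} - mean_j), with n-1 = 5:
  s[X,X] = ((3)·(3) + (1)·(1) + (-1)·(-1) + (-3)·(-3) + (1)·(1) + (-1)·(-1)) / 5 = 22/5 = 4.4
  s[X,Y] = ((3)·(2.5) + (1)·(0.5) + (-1)·(-2.5) + (-3)·(-1.5) + (1)·(3.5) + (-1)·(-2.5)) / 5 = 21/5 = 4.2
  s[X,Z] = ((3)·(2.6667) + (1)·(2.6667) + (-1)·(1.6667) + (-3)·(-4.3333) + (1)·(0.6667) + (-1)·(-3.3333)) / 5 = 26/5 = 5.2
  s[Y,Y] = ((2.5)·(2.5) + (0.5)·(0.5) + (-2.5)·(-2.5) + (-1.5)·(-1.5) + (3.5)·(3.5) + (-2.5)·(-2.5)) / 5 = 33.5/5 = 6.7
  s[Y,Z] = ((2.5)·(2.6667) + (0.5)·(2.6667) + (-2.5)·(1.6667) + (-1.5)·(-4.3333) + (3.5)·(0.6667) + (-2.5)·(-3.3333)) / 5 = 21/5 = 4.2
  s[Z,Z] = ((2.6667)·(2.6667) + (2.6667)·(2.6667) + (1.6667)·(1.6667) + (-4.3333)·(-4.3333) + (0.6667)·(0.6667) + (-3.3333)·(-3.3333)) / 5 = 47.3333/5 = 9.4667
  Sample standard deviations s_i = √(s[i,i]):
  s(X) = √(4.4) = 2.0976
  s(Y) = √(6.7) = 2.5884
  s(Z) = √(9.4667) = 3.0768

Step 3 — r_{ij} = s_{ij} / (s_i · s_j):
  r[X,X] = 1 (diagonal).
  r[X,Y] = 4.2 / (2.0976 · 2.5884) = 4.2 / 5.4295 = 0.7735
  r[X,Z] = 5.2 / (2.0976 · 3.0768) = 5.2 / 6.4539 = 0.8057
  r[Y,Y] = 1 (diagonal).
  r[Y,Z] = 4.2 / (2.5884 · 3.0768) = 4.2 / 7.9641 = 0.5274
  r[Z,Z] = 1 (diagonal).

R is symmetric with unit diagonal. Assembling:

R = [[1, 0.7735, 0.8057],
 [0.7735, 1, 0.5274],
 [0.8057, 0.5274, 1]]


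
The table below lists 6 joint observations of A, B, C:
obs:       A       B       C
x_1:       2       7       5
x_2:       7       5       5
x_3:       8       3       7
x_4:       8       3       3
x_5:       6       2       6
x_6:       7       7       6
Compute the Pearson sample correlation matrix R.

Step 1 — column means:
  mean(A) = (2 + 7 + 8 + 8 + 6 + 7) / 6 = 38/6 = 6.3333
  mean(B) = (7 + 5 + 3 + 3 + 2 + 7) / 6 = 27/6 = 4.5
  mean(C) = (5 + 5 + 7 + 3 + 6 + 6) / 6 = 32/6 = 5.3333

Step 2 — sample variances and covariances s[i,j] = (1/(n-1)) · Σ_k (x_{k,i} - mean_i) · (x_{k,j} - mean_j), with n-1 = 5:
  s[A,A] = ((-4.3333)·(-4.3333) + (0.6667)·(0.6667) + (1.6667)·(1.6667) + (1.6667)·(1.6667) + (-0.3333)·(-0.3333) + (0.6667)·(0.6667)) / 5 = 25.3333/5 = 5.0667
  s[A,B] = ((-4.3333)·(2.5) + (0.6667)·(0.5) + (1.6667)·(-1.5) + (1.6667)·(-1.5) + (-0.3333)·(-2.5) + (0.6667)·(2.5)) / 5 = -13/5 = -2.6
  s[A,C] = ((-4.3333)·(-0.3333) + (0.6667)·(-0.3333) + (1.6667)·(1.6667) + (1.6667)·(-2.3333) + (-0.3333)·(0.6667) + (0.6667)·(0.6667)) / 5 = 0.3333/5 = 0.0667
  s[B,B] = ((2.5)·(2.5) + (0.5)·(0.5) + (-1.5)·(-1.5) + (-1.5)·(-1.5) + (-2.5)·(-2.5) + (2.5)·(2.5)) / 5 = 23.5/5 = 4.7
  s[B,C] = ((2.5)·(-0.3333) + (0.5)·(-0.3333) + (-1.5)·(1.6667) + (-1.5)·(-2.3333) + (-2.5)·(0.6667) + (2.5)·(0.6667)) / 5 = 0/5 = 0
  s[C,C] = ((-0.3333)·(-0.3333) + (-0.3333)·(-0.3333) + (1.6667)·(1.6667) + (-2.3333)·(-2.3333) + (0.6667)·(0.6667) + (0.6667)·(0.6667)) / 5 = 9.3333/5 = 1.8667
  Sample standard deviations s_i = √(s[i,i]):
  s(A) = √(5.0667) = 2.2509
  s(B) = √(4.7) = 2.1679
  s(C) = √(1.8667) = 1.3663

Step 3 — r_{ij} = s_{ij} / (s_i · s_j):
  r[A,A] = 1 (diagonal).
  r[A,B] = -2.6 / (2.2509 · 2.1679) = -2.6 / 4.8799 = -0.5328
  r[A,C] = 0.0667 / (2.2509 · 1.3663) = 0.0667 / 3.0754 = 0.0217
  r[B,B] = 1 (diagonal).
  r[B,C] = 0 / (2.1679 · 1.3663) = 0 / 2.962 = 0
  r[C,C] = 1 (diagonal).

R is symmetric with unit diagonal. Assembling:

R = [[1, -0.5328, 0.0217],
 [-0.5328, 1, 0],
 [0.0217, 0, 1]]


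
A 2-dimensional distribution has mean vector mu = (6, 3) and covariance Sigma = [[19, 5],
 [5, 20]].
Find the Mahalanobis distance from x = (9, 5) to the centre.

Step 1 — centre the observation: (x - mu) = (3, 2).

Step 2 — invert Sigma. det(Sigma) = 19·20 - (5)² = 355.
  Sigma^{-1} = (1/det) · [[d, -b], [-b, a]] = [[0.0563, -0.0141],
 [-0.0141, 0.0535]].

Step 3 — form the quadratic (x - mu)^T · Sigma^{-1} · (x - mu):
  Sigma^{-1} · (x - mu) = (0.1408, 0.0648).
  (x - mu)^T · [Sigma^{-1} · (x - mu)] = (3)·(0.1408) + (2)·(0.0648) = 0.5521.

Step 4 — take square root: d = √(0.5521) ≈ 0.743.

d(x, mu) = √(0.5521) ≈ 0.743


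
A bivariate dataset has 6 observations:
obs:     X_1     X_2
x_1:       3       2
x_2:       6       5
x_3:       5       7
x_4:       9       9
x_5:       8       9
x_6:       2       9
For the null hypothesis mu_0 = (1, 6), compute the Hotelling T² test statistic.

Step 1 — sample mean vector:
  mean(X_1) = (3 + 6 + 5 + 9 + 8 + 2) / 6 = 33/6 = 5.5
  mean(X_2) = (2 + 5 + 7 + 9 + 9 + 9) / 6 = 41/6 = 6.8333
  x̄ = (5.5, 6.8333),  deviation x̄ - mu_0 = (5.5, 6.8333) - (1, 6) = (4.5, 0.8333).

Step 2 — sample covariance matrix, S[i,j] = (1/(n-1)) · Σ_k (x_{k,i} - mean_i) · (x_{k,j} - mean_j), divisor n-1 = 5:
  S[X_1,X_1] = ((-2.5)·(-2.5) + (0.5)·(0.5) + (-0.5)·(-0.5) + (3.5)·(3.5) + (2.5)·(2.5) + (-3.5)·(-3.5)) / 5 = 37.5/5 = 7.5
  S[X_1,X_2] = ((-2.5)·(-4.8333) + (0.5)·(-1.8333) + (-0.5)·(0.1667) + (3.5)·(2.1667) + (2.5)·(2.1667) + (-3.5)·(2.1667)) / 5 = 16.5/5 = 3.3
  S[X_2,X_2] = ((-4.8333)·(-4.8333) + (-1.8333)·(-1.8333) + (0.1667)·(0.1667) + (2.1667)·(2.1667) + (2.1667)·(2.1667) + (2.1667)·(2.1667)) / 5 = 40.8333/5 = 8.1667
  S = [[7.5, 3.3],
 [3.3, 8.1667]].

Step 3 — invert S. det(S) = 7.5·8.1667 - (3.3)² = 50.36.
  S^{-1} = (1/det) · [[d, -b], [-b, a]] = [[0.1622, -0.0655],
 [-0.0655, 0.1489]].

Step 4 — quadratic form (x̄ - mu_0)^T · S^{-1} · (x̄ - mu_0):
  S^{-1} · (x̄ - mu_0) = (0.6751, -0.1708),
  (x̄ - mu_0)^T · [...] = (4.5)·(0.6751) + (0.8333)·(-0.1708) = 2.8958.

Step 5 — scale by n: T² = 6 · 2.8958 = 17.3749.

T² ≈ 17.3749


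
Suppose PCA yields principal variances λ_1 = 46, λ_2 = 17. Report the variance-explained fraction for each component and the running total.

Step 1 — total variance = trace(Sigma) = Σ λ_i = 46 + 17 = 63.

Step 2 — fraction explained by component i = λ_i / Σ λ:
  PC1: 46/63 = 0.7302
  PC2: 17/63 = 0.2698

Step 3 — cumulative fraction after k components = (λ_1 + ... + λ_k) / Σ λ:
  k = 1: 46/63 = 0.7302
  k = 2: (46 + 17)/63 = 63/63 = 1

Summary (fraction, with percent):

explained: PC1 0.7302 (73.02%), PC2 0.2698 (26.98%);  cumulative: 0.7302, 1


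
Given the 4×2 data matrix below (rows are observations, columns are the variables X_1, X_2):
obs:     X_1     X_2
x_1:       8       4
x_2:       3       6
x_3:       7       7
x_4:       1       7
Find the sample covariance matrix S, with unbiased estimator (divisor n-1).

Step 1 — column means:
  mean(X_1) = (8 + 3 + 7 + 1) / 4 = 19/4 = 4.75
  mean(X_2) = (4 + 6 + 7 + 7) / 4 = 24/4 = 6

Step 2 — sample covariance S[i,j] = (1/(n-1)) · Σ_k (x_{k,i} - mean_i) · (x_{k,j} - mean_j), with n-1 = 3.
  S[X_1,X_1] = ((3.25)·(3.25) + (-1.75)·(-1.75) + (2.25)·(2.25) + (-3.75)·(-3.75)) / 3 = 32.75/3 = 10.9167
  S[X_1,X_2] = ((3.25)·(-2) + (-1.75)·(0) + (2.25)·(1) + (-3.75)·(1)) / 3 = -8/3 = -2.6667
  S[X_2,X_2] = ((-2)·(-2) + (0)·(0) + (1)·(1) + (1)·(1)) / 3 = 6/3 = 2

S is symmetric (S[j,i] = S[i,j]). Assembling:

S = [[10.9167, -2.6667],
 [-2.6667, 2]]


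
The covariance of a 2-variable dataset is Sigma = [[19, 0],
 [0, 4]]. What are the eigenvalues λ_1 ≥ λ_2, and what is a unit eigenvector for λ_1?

Step 1 — characteristic polynomial of 2×2 Sigma:
  det(Sigma - λI) = λ² - trace · λ + det = 0.
  trace = 19 + 4 = 23, det = 19·4 - (0)² = 76.
Step 2 — discriminant:
  Δ = trace² - 4·det = 529 - 304 = 225.
Step 3 — eigenvalues:
  λ = (trace ± √Δ)/2 = (23 ± 15)/2,
  λ_1 = 19,  λ_2 = 4.

Step 4 — unit eigenvector for λ_1: Sigma is diagonal, so its eigenvectors are the coordinate axes. λ_1 = 19 is the diagonal entry on the first coordinate axis, hence
  v_1 = (1, 0) (||v_1|| = 1).

λ_1 = 19,  λ_2 = 4;  v_1 ≈ (1, 0)


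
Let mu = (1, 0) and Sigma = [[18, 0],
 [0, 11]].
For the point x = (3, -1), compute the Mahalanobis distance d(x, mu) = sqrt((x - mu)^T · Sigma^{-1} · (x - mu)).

Step 1 — centre the observation: (x - mu) = (2, -1).

Step 2 — invert Sigma. det(Sigma) = 18·11 - (0)² = 198.
  Sigma^{-1} = (1/det) · [[d, -b], [-b, a]] = [[0.0556, 0],
 [0, 0.0909]].

Step 3 — form the quadratic (x - mu)^T · Sigma^{-1} · (x - mu):
  Sigma^{-1} · (x - mu) = (0.1111, -0.0909).
  (x - mu)^T · [Sigma^{-1} · (x - mu)] = (2)·(0.1111) + (-1)·(-0.0909) = 0.3131.

Step 4 — take square root: d = √(0.3131) ≈ 0.5596.

d(x, mu) = √(0.3131) ≈ 0.5596


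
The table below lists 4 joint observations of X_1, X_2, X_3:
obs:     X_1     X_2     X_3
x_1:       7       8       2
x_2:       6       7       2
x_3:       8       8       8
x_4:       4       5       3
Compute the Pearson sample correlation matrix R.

Step 1 — column means:
  mean(X_1) = (7 + 6 + 8 + 4) / 4 = 25/4 = 6.25
  mean(X_2) = (8 + 7 + 8 + 5) / 4 = 28/4 = 7
  mean(X_3) = (2 + 2 + 8 + 3) / 4 = 15/4 = 3.75

Step 2 — sample variances and covariances s[i,j] = (1/(n-1)) · Σ_k (x_{k,i} - mean_i) · (x_{k,j} - mean_j), with n-1 = 3:
  s[X_1,X_1] = ((0.75)·(0.75) + (-0.25)·(-0.25) + (1.75)·(1.75) + (-2.25)·(-2.25)) / 3 = 8.75/3 = 2.9167
  s[X_1,X_2] = ((0.75)·(1) + (-0.25)·(0) + (1.75)·(1) + (-2.25)·(-2)) / 3 = 7/3 = 2.3333
  s[X_1,X_3] = ((0.75)·(-1.75) + (-0.25)·(-1.75) + (1.75)·(4.25) + (-2.25)·(-0.75)) / 3 = 8.25/3 = 2.75
  s[X_2,X_2] = ((1)·(1) + (0)·(0) + (1)·(1) + (-2)·(-2)) / 3 = 6/3 = 2
  s[X_2,X_3] = ((1)·(-1.75) + (0)·(-1.75) + (1)·(4.25) + (-2)·(-0.75)) / 3 = 4/3 = 1.3333
  s[X_3,X_3] = ((-1.75)·(-1.75) + (-1.75)·(-1.75) + (4.25)·(4.25) + (-0.75)·(-0.75)) / 3 = 24.75/3 = 8.25
  Sample standard deviations s_i = √(s[i,i]):
  s(X_1) = √(2.9167) = 1.7078
  s(X_2) = √(2) = 1.4142
  s(X_3) = √(8.25) = 2.8723

Step 3 — r_{ij} = s_{ij} / (s_i · s_j):
  r[X_1,X_1] = 1 (diagonal).
  r[X_1,X_2] = 2.3333 / (1.7078 · 1.4142) = 2.3333 / 2.4152 = 0.9661
  r[X_1,X_3] = 2.75 / (1.7078 · 2.8723) = 2.75 / 4.9054 = 0.5606
  r[X_2,X_2] = 1 (diagonal).
  r[X_2,X_3] = 1.3333 / (1.4142 · 2.8723) = 1.3333 / 4.062 = 0.3282
  r[X_3,X_3] = 1 (diagonal).

R is symmetric with unit diagonal. Assembling:

R = [[1, 0.9661, 0.5606],
 [0.9661, 1, 0.3282],
 [0.5606, 0.3282, 1]]


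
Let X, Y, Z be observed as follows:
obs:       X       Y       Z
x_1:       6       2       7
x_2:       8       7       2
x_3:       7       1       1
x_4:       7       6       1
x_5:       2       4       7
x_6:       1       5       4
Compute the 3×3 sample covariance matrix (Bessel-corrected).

Step 1 — column means:
  mean(X) = (6 + 8 + 7 + 7 + 2 + 1) / 6 = 31/6 = 5.1667
  mean(Y) = (2 + 7 + 1 + 6 + 4 + 5) / 6 = 25/6 = 4.1667
  mean(Z) = (7 + 2 + 1 + 1 + 7 + 4) / 6 = 22/6 = 3.6667

Step 2 — sample covariance S[i,j] = (1/(n-1)) · Σ_k (x_{k,i} - mean_i) · (x_{k,j} - mean_j), with n-1 = 5.
  S[X,X] = ((0.8333)·(0.8333) + (2.8333)·(2.8333) + (1.8333)·(1.8333) + (1.8333)·(1.8333) + (-3.1667)·(-3.1667) + (-4.1667)·(-4.1667)) / 5 = 42.8333/5 = 8.5667
  S[X,Y] = ((0.8333)·(-2.1667) + (2.8333)·(2.8333) + (1.8333)·(-3.1667) + (1.8333)·(1.8333) + (-3.1667)·(-0.1667) + (-4.1667)·(0.8333)) / 5 = 0.8333/5 = 0.1667
  S[X,Z] = ((0.8333)·(3.3333) + (2.8333)·(-1.6667) + (1.8333)·(-2.6667) + (1.8333)·(-2.6667) + (-3.1667)·(3.3333) + (-4.1667)·(0.3333)) / 5 = -23.6667/5 = -4.7333
  S[Y,Y] = ((-2.1667)·(-2.1667) + (2.8333)·(2.8333) + (-3.1667)·(-3.1667) + (1.8333)·(1.8333) + (-0.1667)·(-0.1667) + (0.8333)·(0.8333)) / 5 = 26.8333/5 = 5.3667
  S[Y,Z] = ((-2.1667)·(3.3333) + (2.8333)·(-1.6667) + (-3.1667)·(-2.6667) + (1.8333)·(-2.6667) + (-0.1667)·(3.3333) + (0.8333)·(0.3333)) / 5 = -8.6667/5 = -1.7333
  S[Z,Z] = ((3.3333)·(3.3333) + (-1.6667)·(-1.6667) + (-2.6667)·(-2.6667) + (-2.6667)·(-2.6667) + (3.3333)·(3.3333) + (0.3333)·(0.3333)) / 5 = 39.3333/5 = 7.8667

S is symmetric (S[j,i] = S[i,j]). Assembling:

S = [[8.5667, 0.1667, -4.7333],
 [0.1667, 5.3667, -1.7333],
 [-4.7333, -1.7333, 7.8667]]


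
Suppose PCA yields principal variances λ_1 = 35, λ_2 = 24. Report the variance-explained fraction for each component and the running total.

Step 1 — total variance = trace(Sigma) = Σ λ_i = 35 + 24 = 59.

Step 2 — fraction explained by component i = λ_i / Σ λ:
  PC1: 35/59 = 0.5932
  PC2: 24/59 = 0.4068

Step 3 — cumulative fraction after k components = (λ_1 + ... + λ_k) / Σ λ:
  k = 1: 35/59 = 0.5932
  k = 2: (35 + 24)/59 = 59/59 = 1

Summary (fraction, with percent):

explained: PC1 0.5932 (59.32%), PC2 0.4068 (40.68%);  cumulative: 0.5932, 1


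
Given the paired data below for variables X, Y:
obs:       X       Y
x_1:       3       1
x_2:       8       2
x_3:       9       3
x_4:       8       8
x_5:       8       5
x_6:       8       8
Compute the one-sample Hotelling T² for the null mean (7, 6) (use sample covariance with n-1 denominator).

Step 1 — sample mean vector:
  mean(X) = (3 + 8 + 9 + 8 + 8 + 8) / 6 = 44/6 = 7.3333
  mean(Y) = (1 + 2 + 3 + 8 + 5 + 8) / 6 = 27/6 = 4.5
  x̄ = (7.3333, 4.5),  deviation x̄ - mu_0 = (7.3333, 4.5) - (7, 6) = (0.3333, -1.5).

Step 2 — sample covariance matrix, S[i,j] = (1/(n-1)) · Σ_k (x_{k,i} - mean_i) · (x_{k,j} - mean_j), divisor n-1 = 5:
  S[X,X] = ((-4.3333)·(-4.3333) + (0.6667)·(0.6667) + (1.6667)·(1.6667) + (0.6667)·(0.6667) + (0.6667)·(0.6667) + (0.6667)·(0.6667)) / 5 = 23.3333/5 = 4.6667
  S[X,Y] = ((-4.3333)·(-3.5) + (0.6667)·(-2.5) + (1.6667)·(-1.5) + (0.6667)·(3.5) + (0.6667)·(0.5) + (0.6667)·(3.5)) / 5 = 16/5 = 3.2
  S[Y,Y] = ((-3.5)·(-3.5) + (-2.5)·(-2.5) + (-1.5)·(-1.5) + (3.5)·(3.5) + (0.5)·(0.5) + (3.5)·(3.5)) / 5 = 45.5/5 = 9.1
  S = [[4.6667, 3.2],
 [3.2, 9.1]].

Step 3 — invert S. det(S) = 4.6667·9.1 - (3.2)² = 32.2267.
  S^{-1} = (1/det) · [[d, -b], [-b, a]] = [[0.2824, -0.0993],
 [-0.0993, 0.1448]].

Step 4 — quadratic form (x̄ - mu_0)^T · S^{-1} · (x̄ - mu_0):
  S^{-1} · (x̄ - mu_0) = (0.2431, -0.2503),
  (x̄ - mu_0)^T · [...] = (0.3333)·(0.2431) + (-1.5)·(-0.2503) = 0.4565.

Step 5 — scale by n: T² = 6 · 0.4565 = 2.7389.

T² ≈ 2.7389


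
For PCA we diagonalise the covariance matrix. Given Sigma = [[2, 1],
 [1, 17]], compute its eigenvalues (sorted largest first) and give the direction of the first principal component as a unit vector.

Step 1 — characteristic polynomial of 2×2 Sigma:
  det(Sigma - λI) = λ² - trace · λ + det = 0.
  trace = 2 + 17 = 19, det = 2·17 - (1)² = 33.
Step 2 — discriminant:
  Δ = trace² - 4·det = 361 - 132 = 229.
Step 3 — eigenvalues:
  λ = (trace ± √Δ)/2 = (19 ± 15.1327)/2,
  λ_1 = 17.0664,  λ_2 = 1.9336.

Step 4 — unit eigenvector for λ_1: solve (Sigma - λ_1 I)v = 0. First row:
  (2 - 17.0664)·v_x + (1)·v_y = 0, i.e. (-15.0664)·v_x + (1)·v_y = 0,
  so v ∝ (b, λ_1 - a) = (1, 15.0664) = u.
  ||u|| = √((1)² + (15.0664)²) = √(227.9956) ≈ 15.0995,
  v_1 = u/||u|| ≈ (0.0662, 0.9978) (||v_1|| = 1).

λ_1 = 17.0664,  λ_2 = 1.9336;  v_1 ≈ (0.0662, 0.9978)


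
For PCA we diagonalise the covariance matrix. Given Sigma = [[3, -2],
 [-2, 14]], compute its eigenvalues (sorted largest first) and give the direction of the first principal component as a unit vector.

Step 1 — characteristic polynomial of 2×2 Sigma:
  det(Sigma - λI) = λ² - trace · λ + det = 0.
  trace = 3 + 14 = 17, det = 3·14 - (-2)² = 38.
Step 2 — discriminant:
  Δ = trace² - 4·det = 289 - 152 = 137.
Step 3 — eigenvalues:
  λ = (trace ± √Δ)/2 = (17 ± 11.7047)/2,
  λ_1 = 14.3523,  λ_2 = 2.6477.

Step 4 — unit eigenvector for λ_1: solve (Sigma - λ_1 I)v = 0. First row:
  (3 - 14.3523)·v_x + (-2)·v_y = 0, i.e. (-11.3523)·v_x + (-2)·v_y = 0,
  so v ∝ (b, λ_1 - a) = (-2, 11.3523); multiply by -1 so the first entry is positive: u = (2, -11.3523).
  ||u|| = √((2)² + (-11.3523)²) = √(132.8758) ≈ 11.5272,
  v_1 = u/||u|| ≈ (0.1735, -0.9848) (||v_1|| = 1).

λ_1 = 14.3523,  λ_2 = 2.6477;  v_1 ≈ (0.1735, -0.9848)


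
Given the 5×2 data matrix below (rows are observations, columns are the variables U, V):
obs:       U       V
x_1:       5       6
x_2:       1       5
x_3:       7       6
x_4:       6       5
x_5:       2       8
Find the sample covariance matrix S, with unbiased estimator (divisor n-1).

Step 1 — column means:
  mean(U) = (5 + 1 + 7 + 6 + 2) / 5 = 21/5 = 4.2
  mean(V) = (6 + 5 + 6 + 5 + 8) / 5 = 30/5 = 6

Step 2 — sample covariance S[i,j] = (1/(n-1)) · Σ_k (x_{k,i} - mean_i) · (x_{k,j} - mean_j), with n-1 = 4.
  S[U,U] = ((0.8)·(0.8) + (-3.2)·(-3.2) + (2.8)·(2.8) + (1.8)·(1.8) + (-2.2)·(-2.2)) / 4 = 26.8/4 = 6.7
  S[U,V] = ((0.8)·(0) + (-3.2)·(-1) + (2.8)·(0) + (1.8)·(-1) + (-2.2)·(2)) / 4 = -3/4 = -0.75
  S[V,V] = ((0)·(0) + (-1)·(-1) + (0)·(0) + (-1)·(-1) + (2)·(2)) / 4 = 6/4 = 1.5

S is symmetric (S[j,i] = S[i,j]). Assembling:

S = [[6.7, -0.75],
 [-0.75, 1.5]]


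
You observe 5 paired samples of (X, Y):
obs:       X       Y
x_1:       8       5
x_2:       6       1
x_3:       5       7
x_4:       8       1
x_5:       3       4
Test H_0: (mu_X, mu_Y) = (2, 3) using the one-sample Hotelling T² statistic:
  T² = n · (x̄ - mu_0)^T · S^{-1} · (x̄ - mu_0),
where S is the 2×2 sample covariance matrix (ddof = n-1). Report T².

Step 1 — sample mean vector:
  mean(X) = (8 + 6 + 5 + 8 + 3) / 5 = 30/5 = 6
  mean(Y) = (5 + 1 + 7 + 1 + 4) / 5 = 18/5 = 3.6
  x̄ = (6, 3.6),  deviation x̄ - mu_0 = (6, 3.6) - (2, 3) = (4, 0.6).

Step 2 — sample covariance matrix, S[i,j] = (1/(n-1)) · Σ_k (x_{k,i} - mean_i) · (x_{k,j} - mean_j), divisor n-1 = 4:
  S[X,X] = ((2)·(2) + (0)·(0) + (-1)·(-1) + (2)·(2) + (-3)·(-3)) / 4 = 18/4 = 4.5
  S[X,Y] = ((2)·(1.4) + (0)·(-2.6) + (-1)·(3.4) + (2)·(-2.6) + (-3)·(0.4)) / 4 = -7/4 = -1.75
  S[Y,Y] = ((1.4)·(1.4) + (-2.6)·(-2.6) + (3.4)·(3.4) + (-2.6)·(-2.6) + (0.4)·(0.4)) / 4 = 27.2/4 = 6.8
  S = [[4.5, -1.75],
 [-1.75, 6.8]].

Step 3 — invert S. det(S) = 4.5·6.8 - (-1.75)² = 27.5375.
  S^{-1} = (1/det) · [[d, -b], [-b, a]] = [[0.2469, 0.0635],
 [0.0635, 0.1634]].

Step 4 — quadratic form (x̄ - mu_0)^T · S^{-1} · (x̄ - mu_0):
  S^{-1} · (x̄ - mu_0) = (1.0259, 0.3522),
  (x̄ - mu_0)^T · [...] = (4)·(1.0259) + (0.6)·(0.3522) = 4.3148.

Step 5 — scale by n: T² = 5 · 4.3148 = 21.5742.

T² ≈ 21.5742


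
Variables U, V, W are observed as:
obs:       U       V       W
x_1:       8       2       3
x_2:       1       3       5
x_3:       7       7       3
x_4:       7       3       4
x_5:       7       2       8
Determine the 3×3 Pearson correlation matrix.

Step 1 — column means:
  mean(U) = (8 + 1 + 7 + 7 + 7) / 5 = 30/5 = 6
  mean(V) = (2 + 3 + 7 + 3 + 2) / 5 = 17/5 = 3.4
  mean(W) = (3 + 5 + 3 + 4 + 8) / 5 = 23/5 = 4.6

Step 2 — sample variances and covariances s[i,j] = (1/(n-1)) · Σ_k (x_{k,i} - mean_i) · (x_{k,j} - mean_j), with n-1 = 4:
  s[U,U] = ((2)·(2) + (-5)·(-5) + (1)·(1) + (1)·(1) + (1)·(1)) / 4 = 32/4 = 8
  s[U,V] = ((2)·(-1.4) + (-5)·(-0.4) + (1)·(3.6) + (1)·(-0.4) + (1)·(-1.4)) / 4 = 1/4 = 0.25
  s[U,W] = ((2)·(-1.6) + (-5)·(0.4) + (1)·(-1.6) + (1)·(-0.6) + (1)·(3.4)) / 4 = -4/4 = -1
  s[V,V] = ((-1.4)·(-1.4) + (-0.4)·(-0.4) + (3.6)·(3.6) + (-0.4)·(-0.4) + (-1.4)·(-1.4)) / 4 = 17.2/4 = 4.3
  s[V,W] = ((-1.4)·(-1.6) + (-0.4)·(0.4) + (3.6)·(-1.6) + (-0.4)·(-0.6) + (-1.4)·(3.4)) / 4 = -8.2/4 = -2.05
  s[W,W] = ((-1.6)·(-1.6) + (0.4)·(0.4) + (-1.6)·(-1.6) + (-0.6)·(-0.6) + (3.4)·(3.4)) / 4 = 17.2/4 = 4.3
  Sample standard deviations s_i = √(s[i,i]):
  s(U) = √(8) = 2.8284
  s(V) = √(4.3) = 2.0736
  s(W) = √(4.3) = 2.0736

Step 3 — r_{ij} = s_{ij} / (s_i · s_j):
  r[U,U] = 1 (diagonal).
  r[U,V] = 0.25 / (2.8284 · 2.0736) = 0.25 / 5.8652 = 0.0426
  r[U,W] = -1 / (2.8284 · 2.0736) = -1 / 5.8652 = -0.1705
  r[V,V] = 1 (diagonal).
  r[V,W] = -2.05 / (2.0736 · 2.0736) = -2.05 / 4.3 = -0.4767
  r[W,W] = 1 (diagonal).

R is symmetric with unit diagonal. Assembling:

R = [[1, 0.0426, -0.1705],
 [0.0426, 1, -0.4767],
 [-0.1705, -0.4767, 1]]


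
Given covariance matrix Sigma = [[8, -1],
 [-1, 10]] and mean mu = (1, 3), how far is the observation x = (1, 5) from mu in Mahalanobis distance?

Step 1 — centre the observation: (x - mu) = (0, 2).

Step 2 — invert Sigma. det(Sigma) = 8·10 - (-1)² = 79.
  Sigma^{-1} = (1/det) · [[d, -b], [-b, a]] = [[0.1266, 0.0127],
 [0.0127, 0.1013]].

Step 3 — form the quadratic (x - mu)^T · Sigma^{-1} · (x - mu):
  Sigma^{-1} · (x - mu) = (0.0253, 0.2025).
  (x - mu)^T · [Sigma^{-1} · (x - mu)] = (0)·(0.0253) + (2)·(0.2025) = 0.4051.

Step 4 — take square root: d = √(0.4051) ≈ 0.6364.

d(x, mu) = √(0.4051) ≈ 0.6364


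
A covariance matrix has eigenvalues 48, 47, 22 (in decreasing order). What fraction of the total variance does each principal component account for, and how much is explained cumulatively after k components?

Step 1 — total variance = trace(Sigma) = Σ λ_i = 48 + 47 + 22 = 117.

Step 2 — fraction explained by component i = λ_i / Σ λ:
  PC1: 48/117 = 0.4103
  PC2: 47/117 = 0.4017
  PC3: 22/117 = 0.188

Step 3 — cumulative fraction after k components = (λ_1 + ... + λ_k) / Σ λ:
  k = 1: 48/117 = 0.4103
  k = 2: (48 + 47)/117 = 95/117 = 0.812
  k = 3: (48 + 47 + 22)/117 = 117/117 = 1

Summary (fraction, with percent):

explained: PC1 0.4103 (41.03%), PC2 0.4017 (40.17%), PC3 0.188 (18.8%);  cumulative: 0.4103, 0.812, 1


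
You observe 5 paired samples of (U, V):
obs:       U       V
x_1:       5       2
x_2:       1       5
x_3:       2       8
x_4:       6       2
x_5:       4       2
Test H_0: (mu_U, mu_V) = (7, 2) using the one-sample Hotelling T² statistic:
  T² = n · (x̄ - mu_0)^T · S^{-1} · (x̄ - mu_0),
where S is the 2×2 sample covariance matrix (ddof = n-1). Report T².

Step 1 — sample mean vector:
  mean(U) = (5 + 1 + 2 + 6 + 4) / 5 = 18/5 = 3.6
  mean(V) = (2 + 5 + 8 + 2 + 2) / 5 = 19/5 = 3.8
  x̄ = (3.6, 3.8),  deviation x̄ - mu_0 = (3.6, 3.8) - (7, 2) = (-3.4, 1.8).

Step 2 — sample covariance matrix, S[i,j] = (1/(n-1)) · Σ_k (x_{k,i} - mean_i) · (x_{k,j} - mean_j), divisor n-1 = 4:
  S[U,U] = ((1.4)·(1.4) + (-2.6)·(-2.6) + (-1.6)·(-1.6) + (2.4)·(2.4) + (0.4)·(0.4)) / 4 = 17.2/4 = 4.3
  S[U,V] = ((1.4)·(-1.8) + (-2.6)·(1.2) + (-1.6)·(4.2) + (2.4)·(-1.8) + (0.4)·(-1.8)) / 4 = -17.4/4 = -4.35
  S[V,V] = ((-1.8)·(-1.8) + (1.2)·(1.2) + (4.2)·(4.2) + (-1.8)·(-1.8) + (-1.8)·(-1.8)) / 4 = 28.8/4 = 7.2
  S = [[4.3, -4.35],
 [-4.35, 7.2]].

Step 3 — invert S. det(S) = 4.3·7.2 - (-4.35)² = 12.0375.
  S^{-1} = (1/det) · [[d, -b], [-b, a]] = [[0.5981, 0.3614],
 [0.3614, 0.3572]].

Step 4 — quadratic form (x̄ - mu_0)^T · S^{-1} · (x̄ - mu_0):
  S^{-1} · (x̄ - mu_0) = (-1.3832, -0.5857),
  (x̄ - mu_0)^T · [...] = (-3.4)·(-1.3832) + (1.8)·(-0.5857) = 3.6486.

Step 5 — scale by n: T² = 5 · 3.6486 = 18.243.

T² ≈ 18.243
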